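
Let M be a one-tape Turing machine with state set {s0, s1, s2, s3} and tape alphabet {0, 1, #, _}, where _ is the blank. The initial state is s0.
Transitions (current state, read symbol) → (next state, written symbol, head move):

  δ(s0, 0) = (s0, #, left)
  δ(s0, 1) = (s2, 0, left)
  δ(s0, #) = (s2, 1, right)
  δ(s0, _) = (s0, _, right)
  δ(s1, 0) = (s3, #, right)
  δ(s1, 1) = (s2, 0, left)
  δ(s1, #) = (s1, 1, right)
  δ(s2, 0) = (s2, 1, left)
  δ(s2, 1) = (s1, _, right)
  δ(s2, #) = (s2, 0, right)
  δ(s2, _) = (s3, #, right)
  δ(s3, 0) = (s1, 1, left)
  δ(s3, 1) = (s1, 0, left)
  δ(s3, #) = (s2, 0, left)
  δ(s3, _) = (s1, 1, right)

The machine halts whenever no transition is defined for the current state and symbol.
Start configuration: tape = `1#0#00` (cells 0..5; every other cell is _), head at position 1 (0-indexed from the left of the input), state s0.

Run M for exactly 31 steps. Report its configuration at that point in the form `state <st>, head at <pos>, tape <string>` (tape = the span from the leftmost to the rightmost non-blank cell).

s0 | 1[#]0#00_   read # → write 1, move right, go to s2
s2 | 11[0]#00_   read 0 → write 1, move left, go to s2
s2 | 1[1]1#00_   read 1 → write _, move right, go to s1
s1 | 1_[1]#00_   read 1 → write 0, move left, go to s2
s2 | 1[_]0#00_   read _ → write #, move right, go to s3
s3 | 1#[0]#00_   read 0 → write 1, move left, go to s1
s1 | 1[#]1#00_   read # → write 1, move right, go to s1
s1 | 11[1]#00_   read 1 → write 0, move left, go to s2
s2 | 1[1]0#00_   read 1 → write _, move right, go to s1
s1 | 1_[0]#00_   read 0 → write #, move right, go to s3
s3 | 1_#[#]00_   read # → write 0, move left, go to s2
s2 | 1_[#]000_   read # → write 0, move right, go to s2
s2 | 1_0[0]00_   read 0 → write 1, move left, go to s2
s2 | 1_[0]100_   read 0 → write 1, move left, go to s2
s2 | 1[_]1100_   read _ → write #, move right, go to s3
s3 | 1#[1]100_   read 1 → write 0, move left, go to s1
s1 | 1[#]0100_   read # → write 1, move right, go to s1
s1 | 11[0]100_   read 0 → write #, move right, go to s3
s3 | 11#[1]00_   read 1 → write 0, move left, go to s1
s1 | 11[#]000_   read # → write 1, move right, go to s1
s1 | 111[0]00_   read 0 → write #, move right, go to s3
s3 | 111#[0]0_   read 0 → write 1, move left, go to s1
s1 | 111[#]10_   read # → write 1, move right, go to s1
s1 | 1111[1]0_   read 1 → write 0, move left, go to s2
s2 | 111[1]00_   read 1 → write _, move right, go to s1
s1 | 111_[0]0_   read 0 → write #, move right, go to s3
s3 | 111_#[0]_   read 0 → write 1, move left, go to s1
s1 | 111_[#]1_   read # → write 1, move right, go to s1
s1 | 111_1[1]_   read 1 → write 0, move left, go to s2
s2 | 111_[1]0_   read 1 → write _, move right, go to s1
s1 | 111__[0]_   read 0 → write #, move right, go to s3
s3 | 111__#[_]
After 31 steps: state s3, head at 6, tape 111__#.

state s3, head at 6, tape 111__#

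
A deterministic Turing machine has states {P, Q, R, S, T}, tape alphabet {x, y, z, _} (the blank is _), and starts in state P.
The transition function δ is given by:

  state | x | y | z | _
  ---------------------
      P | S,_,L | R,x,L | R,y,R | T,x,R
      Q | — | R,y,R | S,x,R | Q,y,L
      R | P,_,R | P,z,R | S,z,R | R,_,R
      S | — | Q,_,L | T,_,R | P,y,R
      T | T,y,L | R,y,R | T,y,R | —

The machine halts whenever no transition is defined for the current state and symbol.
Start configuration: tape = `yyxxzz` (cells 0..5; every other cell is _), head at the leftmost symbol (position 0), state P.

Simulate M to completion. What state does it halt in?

S

state=P head=0 tape=_[y]yxxzz   (P,y)→(R,x,L)
state=R head=-1 tape=[_]xyxxzz   (R,_)→(R,_,R)
state=R head=0 tape=_[x]yxxzz   (R,x)→(P,_,R)
state=P head=1 tape=__[y]xxzz   (P,y)→(R,x,L)
state=R head=0 tape=_[_]xxxzz   (R,_)→(R,_,R)
state=R head=1 tape=__[x]xxzz   (R,x)→(P,_,R)
state=P head=2 tape=___[x]xzz   (P,x)→(S,_,L)
state=S head=1 tape=__[_]_xzz   (S,_)→(P,y,R)
state=P head=2 tape=__y[_]xzz   (P,_)→(T,x,R)
state=T head=3 tape=__yx[x]zz   (T,x)→(T,y,L)
state=T head=2 tape=__y[x]yzz   (T,x)→(T,y,L)
state=T head=1 tape=__[y]yyzz   (T,y)→(R,y,R)
state=R head=2 tape=__y[y]yzz   (R,y)→(P,z,R)
state=P head=3 tape=__yz[y]zz   (P,y)→(R,x,L)
state=R head=2 tape=__y[z]xzz   (R,z)→(S,z,R)
state=S head=3 tape=__yz[x]zz
No transition is defined for (S, x); M halts in state S.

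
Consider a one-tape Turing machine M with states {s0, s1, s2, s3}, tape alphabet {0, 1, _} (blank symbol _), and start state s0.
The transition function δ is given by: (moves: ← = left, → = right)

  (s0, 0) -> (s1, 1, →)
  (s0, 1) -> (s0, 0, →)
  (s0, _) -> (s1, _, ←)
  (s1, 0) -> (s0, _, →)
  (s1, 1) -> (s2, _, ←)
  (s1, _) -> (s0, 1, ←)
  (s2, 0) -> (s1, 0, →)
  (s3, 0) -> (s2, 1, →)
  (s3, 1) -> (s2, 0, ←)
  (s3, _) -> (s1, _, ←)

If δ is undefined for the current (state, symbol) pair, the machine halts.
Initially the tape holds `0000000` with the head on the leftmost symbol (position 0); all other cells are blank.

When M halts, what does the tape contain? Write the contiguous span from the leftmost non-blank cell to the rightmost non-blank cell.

state=s0 head=0 tape=[0]000000__   (s0,0)→(s1,1,→)
state=s1 head=1 tape=1[0]00000__   (s1,0)→(s0,_,→)
state=s0 head=2 tape=1_[0]0000__   (s0,0)→(s1,1,→)
state=s1 head=3 tape=1_1[0]000__   (s1,0)→(s0,_,→)
state=s0 head=4 tape=1_1_[0]00__   (s0,0)→(s1,1,→)
state=s1 head=5 tape=1_1_1[0]0__   (s1,0)→(s0,_,→)
state=s0 head=6 tape=1_1_1_[0]__   (s0,0)→(s1,1,→)
state=s1 head=7 tape=1_1_1_1[_]_   (s1,_)→(s0,1,←)
state=s0 head=6 tape=1_1_1_[1]1_   (s0,1)→(s0,0,→)
state=s0 head=7 tape=1_1_1_0[1]_   (s0,1)→(s0,0,→)
state=s0 head=8 tape=1_1_1_00[_]   (s0,_)→(s1,_,←)
state=s1 head=7 tape=1_1_1_0[0]_   (s1,0)→(s0,_,→)
state=s0 head=8 tape=1_1_1_0_[_]   (s0,_)→(s1,_,←)
state=s1 head=7 tape=1_1_1_0[_]_   (s1,_)→(s0,1,←)
state=s0 head=6 tape=1_1_1_[0]1_   (s0,0)→(s1,1,→)
state=s1 head=7 tape=1_1_1_1[1]_   (s1,1)→(s2,_,←)
state=s2 head=6 tape=1_1_1_[1]__
The non-blank tape span at halt is 1_1_1_1.

1_1_1_1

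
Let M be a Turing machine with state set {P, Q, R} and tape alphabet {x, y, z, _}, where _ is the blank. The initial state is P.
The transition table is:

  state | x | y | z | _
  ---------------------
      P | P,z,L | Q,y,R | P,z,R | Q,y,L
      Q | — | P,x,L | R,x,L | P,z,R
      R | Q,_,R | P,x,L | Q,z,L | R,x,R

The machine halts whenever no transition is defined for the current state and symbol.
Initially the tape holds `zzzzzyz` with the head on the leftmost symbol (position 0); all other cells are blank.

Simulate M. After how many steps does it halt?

28

P | _[z]zzzzyz_   read z → write z, move R, go to P
P | _z[z]zzzyz_   read z → write z, move R, go to P
P | _zz[z]zzyz_   read z → write z, move R, go to P
P | _zzz[z]zyz_   read z → write z, move R, go to P
P | _zzzz[z]yz_   read z → write z, move R, go to P
P | _zzzzz[y]z_   read y → write y, move R, go to Q
Q | _zzzzzy[z]_   read z → write x, move L, go to R
R | _zzzzz[y]x_   read y → write x, move L, go to P
P | _zzzz[z]xx_   read z → write z, move R, go to P
P | _zzzzz[x]x_   read x → write z, move L, go to P
P | _zzzz[z]zx_   read z → write z, move R, go to P
P | _zzzzz[z]x_   read z → write z, move R, go to P
P | _zzzzzz[x]_   read x → write z, move L, go to P
P | _zzzzz[z]z_   read z → write z, move R, go to P
P | _zzzzzz[z]_   read z → write z, move R, go to P
P | _zzzzzzz[_]   read _ → write y, move L, go to Q
Q | _zzzzzz[z]y   read z → write x, move L, go to R
R | _zzzzz[z]xy   read z → write z, move L, go to Q
Q | _zzzz[z]zxy   read z → write x, move L, go to R
R | _zzz[z]xzxy   read z → write z, move L, go to Q
Q | _zz[z]zxzxy   read z → write x, move L, go to R
R | _z[z]xzxzxy   read z → write z, move L, go to Q
Q | _[z]zxzxzxy   read z → write x, move L, go to R
R | [_]xzxzxzxy   read _ → write x, move R, go to R
R | x[x]zxzxzxy   read x → write _, move R, go to Q
Q | x_[z]xzxzxy   read z → write x, move L, go to R
R | x[_]xxzxzxy   read _ → write x, move R, go to R
R | xx[x]xzxzxy   read x → write _, move R, go to Q
Q | xx_[x]zxzxy
M halts after 28 transitions.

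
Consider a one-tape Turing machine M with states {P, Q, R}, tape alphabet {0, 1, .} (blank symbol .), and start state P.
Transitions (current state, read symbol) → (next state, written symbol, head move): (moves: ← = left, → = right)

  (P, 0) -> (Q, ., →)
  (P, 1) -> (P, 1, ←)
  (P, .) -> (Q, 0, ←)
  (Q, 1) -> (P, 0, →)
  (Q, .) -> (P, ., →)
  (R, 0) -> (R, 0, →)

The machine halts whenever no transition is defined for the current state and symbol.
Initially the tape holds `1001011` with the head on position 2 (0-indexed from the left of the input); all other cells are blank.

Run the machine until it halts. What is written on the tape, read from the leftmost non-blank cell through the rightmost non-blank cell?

10.0..00

state=P head=2 tape=10[0]1011.   (P,0)→(Q,.,→)
state=Q head=3 tape=10.[1]011.   (Q,1)→(P,0,→)
state=P head=4 tape=10.0[0]11.   (P,0)→(Q,.,→)
state=Q head=5 tape=10.0.[1]1.   (Q,1)→(P,0,→)
state=P head=6 tape=10.0.0[1].   (P,1)→(P,1,←)
state=P head=5 tape=10.0.[0]1.   (P,0)→(Q,.,→)
state=Q head=6 tape=10.0..[1].   (Q,1)→(P,0,→)
state=P head=7 tape=10.0..0[.]   (P,.)→(Q,0,←)
state=Q head=6 tape=10.0..[0]0
The non-blank tape span at halt is 10.0..00.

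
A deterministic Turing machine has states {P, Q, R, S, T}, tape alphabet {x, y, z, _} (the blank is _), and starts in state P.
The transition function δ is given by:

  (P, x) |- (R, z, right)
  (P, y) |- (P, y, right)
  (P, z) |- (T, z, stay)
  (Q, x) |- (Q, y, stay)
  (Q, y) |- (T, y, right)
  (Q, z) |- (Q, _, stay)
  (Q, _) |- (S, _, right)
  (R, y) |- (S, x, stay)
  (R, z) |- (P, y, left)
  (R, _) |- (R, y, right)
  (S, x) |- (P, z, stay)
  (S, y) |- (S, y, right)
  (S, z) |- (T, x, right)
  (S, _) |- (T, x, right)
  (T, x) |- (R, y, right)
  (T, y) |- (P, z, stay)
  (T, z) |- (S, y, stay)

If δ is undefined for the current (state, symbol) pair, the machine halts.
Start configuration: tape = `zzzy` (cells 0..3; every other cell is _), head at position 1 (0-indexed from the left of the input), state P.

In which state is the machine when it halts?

P | z[z]zy__   read z → write z, move stay, go to T
T | z[z]zy__   read z → write y, move stay, go to S
S | z[y]zy__   read y → write y, move right, go to S
S | zy[z]y__   read z → write x, move right, go to T
T | zyx[y]__   read y → write z, move stay, go to P
P | zyx[z]__   read z → write z, move stay, go to T
T | zyx[z]__   read z → write y, move stay, go to S
S | zyx[y]__   read y → write y, move right, go to S
S | zyxy[_]_   read _ → write x, move right, go to T
T | zyxyx[_]
No transition is defined for (T, _); M halts in state T.

T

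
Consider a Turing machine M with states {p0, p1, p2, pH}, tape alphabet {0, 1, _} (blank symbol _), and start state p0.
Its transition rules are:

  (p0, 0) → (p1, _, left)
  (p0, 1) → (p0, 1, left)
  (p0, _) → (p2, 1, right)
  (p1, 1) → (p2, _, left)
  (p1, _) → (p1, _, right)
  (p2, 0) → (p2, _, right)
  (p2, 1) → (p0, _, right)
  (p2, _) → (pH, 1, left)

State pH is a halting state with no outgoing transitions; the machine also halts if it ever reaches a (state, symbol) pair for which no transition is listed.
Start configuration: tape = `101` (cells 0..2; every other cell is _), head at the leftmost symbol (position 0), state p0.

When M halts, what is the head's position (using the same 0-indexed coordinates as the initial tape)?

0

state=p0 head=0 tape=_[1]01   (p0,1)→(p0,1,left)
state=p0 head=-1 tape=[_]101   (p0,_)→(p2,1,right)
state=p2 head=0 tape=1[1]01   (p2,1)→(p0,_,right)
state=p0 head=1 tape=1_[0]1   (p0,0)→(p1,_,left)
state=p1 head=0 tape=1[_]_1   (p1,_)→(p1,_,right)
state=p1 head=1 tape=1_[_]1   (p1,_)→(p1,_,right)
state=p1 head=2 tape=1__[1]   (p1,1)→(p2,_,left)
state=p2 head=1 tape=1_[_]_   (p2,_)→(pH,1,left)
state=pH head=0 tape=1[_]1_
At halt the head is at cell 0.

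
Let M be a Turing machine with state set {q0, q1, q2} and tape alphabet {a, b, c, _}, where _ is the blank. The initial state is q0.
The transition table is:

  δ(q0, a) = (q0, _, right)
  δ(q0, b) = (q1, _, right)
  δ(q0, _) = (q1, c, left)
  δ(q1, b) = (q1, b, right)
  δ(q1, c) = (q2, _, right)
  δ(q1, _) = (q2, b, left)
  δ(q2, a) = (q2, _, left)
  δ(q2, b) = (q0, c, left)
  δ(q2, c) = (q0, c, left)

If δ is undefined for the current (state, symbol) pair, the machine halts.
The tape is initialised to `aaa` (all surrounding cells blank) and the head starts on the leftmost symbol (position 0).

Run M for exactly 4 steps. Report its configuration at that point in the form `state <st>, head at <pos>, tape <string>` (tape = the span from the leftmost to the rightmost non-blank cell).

state=q0 head=0 tape=[a]aa_   (q0,a)→(q0,_,right)
state=q0 head=1 tape=_[a]a_   (q0,a)→(q0,_,right)
state=q0 head=2 tape=__[a]_   (q0,a)→(q0,_,right)
state=q0 head=3 tape=___[_]   (q0,_)→(q1,c,left)
state=q1 head=2 tape=__[_]c
After 4 steps: state q1, head at 2, tape c.

state q1, head at 2, tape c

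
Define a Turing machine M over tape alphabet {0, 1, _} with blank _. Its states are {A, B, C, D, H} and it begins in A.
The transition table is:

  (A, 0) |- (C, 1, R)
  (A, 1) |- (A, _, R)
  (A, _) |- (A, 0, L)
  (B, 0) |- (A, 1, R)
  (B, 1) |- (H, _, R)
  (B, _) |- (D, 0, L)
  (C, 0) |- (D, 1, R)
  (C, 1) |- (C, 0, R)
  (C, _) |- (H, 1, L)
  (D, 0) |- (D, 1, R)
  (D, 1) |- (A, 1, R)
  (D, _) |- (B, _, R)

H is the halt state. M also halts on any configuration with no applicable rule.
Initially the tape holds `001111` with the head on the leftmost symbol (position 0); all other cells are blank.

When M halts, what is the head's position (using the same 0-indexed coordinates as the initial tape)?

state=A head=0 tape=[0]01111_____   (A,0)→(C,1,R)
state=C head=1 tape=1[0]1111_____   (C,0)→(D,1,R)
state=D head=2 tape=11[1]111_____   (D,1)→(A,1,R)
state=A head=3 tape=111[1]11_____   (A,1)→(A,_,R)
state=A head=4 tape=111_[1]1_____   (A,1)→(A,_,R)
state=A head=5 tape=111__[1]_____   (A,1)→(A,_,R)
state=A head=6 tape=111___[_]____   (A,_)→(A,0,L)
state=A head=5 tape=111__[_]0____   (A,_)→(A,0,L)
state=A head=4 tape=111_[_]00____   (A,_)→(A,0,L)
state=A head=3 tape=111[_]000____   (A,_)→(A,0,L)
state=A head=2 tape=11[1]0000____   (A,1)→(A,_,R)
state=A head=3 tape=11_[0]000____   (A,0)→(C,1,R)
state=C head=4 tape=11_1[0]00____   (C,0)→(D,1,R)
state=D head=5 tape=11_11[0]0____   (D,0)→(D,1,R)
state=D head=6 tape=11_111[0]____   (D,0)→(D,1,R)
state=D head=7 tape=11_1111[_]___   (D,_)→(B,_,R)
state=B head=8 tape=11_1111_[_]__   (B,_)→(D,0,L)
state=D head=7 tape=11_1111[_]0__   (D,_)→(B,_,R)
state=B head=8 tape=11_1111_[0]__   (B,0)→(A,1,R)
state=A head=9 tape=11_1111_1[_]_   (A,_)→(A,0,L)
state=A head=8 tape=11_1111_[1]0_   (A,1)→(A,_,R)
state=A head=9 tape=11_1111__[0]_   (A,0)→(C,1,R)
state=C head=10 tape=11_1111__1[_]   (C,_)→(H,1,L)
state=H head=9 tape=11_1111__[1]1
At halt the head is at cell 9.

9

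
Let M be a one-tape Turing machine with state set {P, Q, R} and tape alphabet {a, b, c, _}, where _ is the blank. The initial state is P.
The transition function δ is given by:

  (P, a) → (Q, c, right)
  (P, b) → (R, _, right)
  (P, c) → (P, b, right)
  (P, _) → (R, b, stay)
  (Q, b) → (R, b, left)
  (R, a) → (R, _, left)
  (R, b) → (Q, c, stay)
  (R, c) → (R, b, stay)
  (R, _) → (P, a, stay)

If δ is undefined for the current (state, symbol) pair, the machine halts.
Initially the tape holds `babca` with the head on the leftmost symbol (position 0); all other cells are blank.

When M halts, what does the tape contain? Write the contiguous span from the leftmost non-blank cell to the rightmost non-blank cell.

c_bca

state=P head=0 tape=[b]abca   (P,b)→(R,_,right)
state=R head=1 tape=_[a]bca   (R,a)→(R,_,left)
state=R head=0 tape=[_]_bca   (R,_)→(P,a,stay)
state=P head=0 tape=[a]_bca   (P,a)→(Q,c,right)
state=Q head=1 tape=c[_]bca
The non-blank tape span at halt is c_bca.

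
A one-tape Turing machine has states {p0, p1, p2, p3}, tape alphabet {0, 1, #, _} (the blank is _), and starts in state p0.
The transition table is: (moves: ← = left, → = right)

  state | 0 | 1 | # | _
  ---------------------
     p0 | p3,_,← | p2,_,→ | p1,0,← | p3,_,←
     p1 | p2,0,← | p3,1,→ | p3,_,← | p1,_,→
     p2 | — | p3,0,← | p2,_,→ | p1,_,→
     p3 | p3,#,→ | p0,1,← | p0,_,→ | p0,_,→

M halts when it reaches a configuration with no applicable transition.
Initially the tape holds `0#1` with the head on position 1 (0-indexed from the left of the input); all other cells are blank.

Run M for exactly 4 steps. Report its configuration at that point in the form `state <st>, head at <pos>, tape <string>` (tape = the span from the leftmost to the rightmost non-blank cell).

state p2, head at -1, tape 001

state=p0 head=1 tape=_0[#]1   (p0,#)→(p1,0,←)
state=p1 head=0 tape=_[0]01   (p1,0)→(p2,0,←)
state=p2 head=-1 tape=[_]001   (p2,_)→(p1,_,→)
state=p1 head=0 tape=_[0]01   (p1,0)→(p2,0,←)
state=p2 head=-1 tape=[_]001
After 4 steps: state p2, head at -1, tape 001.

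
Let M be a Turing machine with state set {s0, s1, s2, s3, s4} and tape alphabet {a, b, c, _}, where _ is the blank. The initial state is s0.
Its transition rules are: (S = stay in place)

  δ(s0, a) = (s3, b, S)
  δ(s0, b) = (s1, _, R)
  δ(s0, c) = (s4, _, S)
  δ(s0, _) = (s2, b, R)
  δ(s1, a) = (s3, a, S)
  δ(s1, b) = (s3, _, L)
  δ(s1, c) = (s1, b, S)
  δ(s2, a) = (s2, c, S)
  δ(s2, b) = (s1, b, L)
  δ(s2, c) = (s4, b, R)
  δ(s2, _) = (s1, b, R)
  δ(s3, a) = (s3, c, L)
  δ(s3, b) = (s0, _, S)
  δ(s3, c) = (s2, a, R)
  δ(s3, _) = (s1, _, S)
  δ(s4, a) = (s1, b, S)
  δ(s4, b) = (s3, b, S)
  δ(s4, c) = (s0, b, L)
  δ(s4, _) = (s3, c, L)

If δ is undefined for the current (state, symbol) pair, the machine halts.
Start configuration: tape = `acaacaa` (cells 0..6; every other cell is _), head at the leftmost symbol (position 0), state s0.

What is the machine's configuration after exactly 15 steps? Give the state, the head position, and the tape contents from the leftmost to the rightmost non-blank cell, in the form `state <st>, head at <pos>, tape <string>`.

state=s0 head=0 tape=[a]caacaa   (s0,a)→(s3,b,S)
state=s3 head=0 tape=[b]caacaa   (s3,b)→(s0,_,S)
state=s0 head=0 tape=[_]caacaa   (s0,_)→(s2,b,R)
state=s2 head=1 tape=b[c]aacaa   (s2,c)→(s4,b,R)
state=s4 head=2 tape=bb[a]acaa   (s4,a)→(s1,b,S)
state=s1 head=2 tape=bb[b]acaa   (s1,b)→(s3,_,L)
state=s3 head=1 tape=b[b]_acaa   (s3,b)→(s0,_,S)
state=s0 head=1 tape=b[_]_acaa   (s0,_)→(s2,b,R)
state=s2 head=2 tape=bb[_]acaa   (s2,_)→(s1,b,R)
state=s1 head=3 tape=bbb[a]caa   (s1,a)→(s3,a,S)
state=s3 head=3 tape=bbb[a]caa   (s3,a)→(s3,c,L)
state=s3 head=2 tape=bb[b]ccaa   (s3,b)→(s0,_,S)
state=s0 head=2 tape=bb[_]ccaa   (s0,_)→(s2,b,R)
state=s2 head=3 tape=bbb[c]caa   (s2,c)→(s4,b,R)
state=s4 head=4 tape=bbbb[c]aa   (s4,c)→(s0,b,L)
state=s0 head=3 tape=bbb[b]baa
After 15 steps: state s0, head at 3, tape bbbbbaa.

state s0, head at 3, tape bbbbbaa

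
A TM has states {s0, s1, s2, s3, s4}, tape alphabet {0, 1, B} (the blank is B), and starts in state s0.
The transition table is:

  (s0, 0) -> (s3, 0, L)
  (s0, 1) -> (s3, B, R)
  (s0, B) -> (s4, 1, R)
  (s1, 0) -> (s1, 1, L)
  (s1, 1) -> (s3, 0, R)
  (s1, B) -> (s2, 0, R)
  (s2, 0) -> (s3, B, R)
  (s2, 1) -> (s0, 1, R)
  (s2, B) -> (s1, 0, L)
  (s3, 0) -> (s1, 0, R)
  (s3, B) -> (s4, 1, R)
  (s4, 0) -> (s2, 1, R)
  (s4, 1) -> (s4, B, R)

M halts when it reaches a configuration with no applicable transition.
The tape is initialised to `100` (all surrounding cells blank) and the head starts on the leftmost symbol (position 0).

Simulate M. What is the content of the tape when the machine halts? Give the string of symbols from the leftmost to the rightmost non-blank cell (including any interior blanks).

state=s0 head=0 tape=[1]00BB   (s0,1)→(s3,B,R)
state=s3 head=1 tape=B[0]0BB   (s3,0)→(s1,0,R)
state=s1 head=2 tape=B0[0]BB   (s1,0)→(s1,1,L)
state=s1 head=1 tape=B[0]1BB   (s1,0)→(s1,1,L)
state=s1 head=0 tape=[B]11BB   (s1,B)→(s2,0,R)
state=s2 head=1 tape=0[1]1BB   (s2,1)→(s0,1,R)
state=s0 head=2 tape=01[1]BB   (s0,1)→(s3,B,R)
state=s3 head=3 tape=01B[B]B   (s3,B)→(s4,1,R)
state=s4 head=4 tape=01B1[B]
The non-blank tape span at halt is 01B1.

01B1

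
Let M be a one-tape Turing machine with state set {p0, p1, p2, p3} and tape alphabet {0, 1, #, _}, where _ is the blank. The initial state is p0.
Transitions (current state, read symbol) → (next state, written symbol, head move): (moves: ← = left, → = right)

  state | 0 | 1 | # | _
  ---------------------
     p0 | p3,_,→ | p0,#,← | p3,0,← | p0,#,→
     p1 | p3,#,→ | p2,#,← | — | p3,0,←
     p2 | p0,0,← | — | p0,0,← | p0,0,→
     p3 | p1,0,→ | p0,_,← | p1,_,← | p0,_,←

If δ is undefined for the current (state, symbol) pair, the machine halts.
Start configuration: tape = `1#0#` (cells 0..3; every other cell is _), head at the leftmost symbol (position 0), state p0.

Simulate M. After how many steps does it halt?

state=p0 head=0 tape=____[1]#0#   (p0,1)→(p0,#,←)
state=p0 head=-1 tape=___[_]##0#   (p0,_)→(p0,#,→)
state=p0 head=0 tape=___#[#]#0#   (p0,#)→(p3,0,←)
state=p3 head=-1 tape=___[#]0#0#   (p3,#)→(p1,_,←)
state=p1 head=-2 tape=__[_]_0#0#   (p1,_)→(p3,0,←)
state=p3 head=-3 tape=_[_]0_0#0#   (p3,_)→(p0,_,←)
state=p0 head=-4 tape=[_]_0_0#0#   (p0,_)→(p0,#,→)
state=p0 head=-3 tape=#[_]0_0#0#   (p0,_)→(p0,#,→)
state=p0 head=-2 tape=##[0]_0#0#   (p0,0)→(p3,_,→)
state=p3 head=-1 tape=##_[_]0#0#   (p3,_)→(p0,_,←)
state=p0 head=-2 tape=##[_]_0#0#   (p0,_)→(p0,#,→)
state=p0 head=-1 tape=###[_]0#0#   (p0,_)→(p0,#,→)
state=p0 head=0 tape=####[0]#0#   (p0,0)→(p3,_,→)
state=p3 head=1 tape=####_[#]0#   (p3,#)→(p1,_,←)
state=p1 head=0 tape=####[_]_0#   (p1,_)→(p3,0,←)
state=p3 head=-1 tape=###[#]0_0#   (p3,#)→(p1,_,←)
state=p1 head=-2 tape=##[#]_0_0#
M halts after 16 transitions.

16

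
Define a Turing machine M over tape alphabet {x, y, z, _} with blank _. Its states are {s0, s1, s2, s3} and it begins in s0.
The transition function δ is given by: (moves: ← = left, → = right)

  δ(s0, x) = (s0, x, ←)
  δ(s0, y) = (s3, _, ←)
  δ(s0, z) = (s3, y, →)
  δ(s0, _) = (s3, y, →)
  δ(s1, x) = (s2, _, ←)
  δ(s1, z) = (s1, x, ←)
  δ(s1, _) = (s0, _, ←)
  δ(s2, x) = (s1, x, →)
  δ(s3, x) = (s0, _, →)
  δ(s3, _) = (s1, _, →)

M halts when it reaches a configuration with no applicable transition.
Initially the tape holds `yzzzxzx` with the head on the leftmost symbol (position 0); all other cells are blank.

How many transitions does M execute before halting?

16

state=s0 head=0 tape=__[y]zzzxzx   (s0,y)→(s3,_,←)
state=s3 head=-1 tape=_[_]_zzzxzx   (s3,_)→(s1,_,→)
state=s1 head=0 tape=__[_]zzzxzx   (s1,_)→(s0,_,←)
state=s0 head=-1 tape=_[_]_zzzxzx   (s0,_)→(s3,y,→)
state=s3 head=0 tape=_y[_]zzzxzx   (s3,_)→(s1,_,→)
state=s1 head=1 tape=_y_[z]zzxzx   (s1,z)→(s1,x,←)
state=s1 head=0 tape=_y[_]xzzxzx   (s1,_)→(s0,_,←)
state=s0 head=-1 tape=_[y]_xzzxzx   (s0,y)→(s3,_,←)
state=s3 head=-2 tape=[_]__xzzxzx   (s3,_)→(s1,_,→)
state=s1 head=-1 tape=_[_]_xzzxzx   (s1,_)→(s0,_,←)
state=s0 head=-2 tape=[_]__xzzxzx   (s0,_)→(s3,y,→)
state=s3 head=-1 tape=y[_]_xzzxzx   (s3,_)→(s1,_,→)
state=s1 head=0 tape=y_[_]xzzxzx   (s1,_)→(s0,_,←)
state=s0 head=-1 tape=y[_]_xzzxzx   (s0,_)→(s3,y,→)
state=s3 head=0 tape=yy[_]xzzxzx   (s3,_)→(s1,_,→)
state=s1 head=1 tape=yy_[x]zzxzx   (s1,x)→(s2,_,←)
state=s2 head=0 tape=yy[_]_zzxzx
M halts after 16 transitions.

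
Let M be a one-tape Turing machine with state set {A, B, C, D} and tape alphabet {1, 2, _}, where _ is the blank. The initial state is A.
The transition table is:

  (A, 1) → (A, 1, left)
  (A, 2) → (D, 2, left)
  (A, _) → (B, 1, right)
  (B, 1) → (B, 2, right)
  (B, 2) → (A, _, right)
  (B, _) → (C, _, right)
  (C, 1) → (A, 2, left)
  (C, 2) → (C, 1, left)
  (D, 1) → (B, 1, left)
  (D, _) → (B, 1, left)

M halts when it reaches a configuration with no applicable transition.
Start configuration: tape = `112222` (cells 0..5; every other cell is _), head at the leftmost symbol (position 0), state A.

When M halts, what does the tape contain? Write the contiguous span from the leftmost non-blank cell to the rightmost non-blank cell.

121112_1

state=A head=0 tape=_[1]12222___   (A,1)→(A,1,left)
state=A head=-1 tape=[_]112222___   (A,_)→(B,1,right)
state=B head=0 tape=1[1]12222___   (B,1)→(B,2,right)
state=B head=1 tape=12[1]2222___   (B,1)→(B,2,right)
state=B head=2 tape=122[2]222___   (B,2)→(A,_,right)
state=A head=3 tape=122_[2]22___   (A,2)→(D,2,left)
state=D head=2 tape=122[_]222___   (D,_)→(B,1,left)
state=B head=1 tape=12[2]1222___   (B,2)→(A,_,right)
state=A head=2 tape=12_[1]222___   (A,1)→(A,1,left)
state=A head=1 tape=12[_]1222___   (A,_)→(B,1,right)
state=B head=2 tape=121[1]222___   (B,1)→(B,2,right)
state=B head=3 tape=1212[2]22___   (B,2)→(A,_,right)
state=A head=4 tape=1212_[2]2___   (A,2)→(D,2,left)
state=D head=3 tape=1212[_]22___   (D,_)→(B,1,left)
state=B head=2 tape=121[2]122___   (B,2)→(A,_,right)
state=A head=3 tape=121_[1]22___   (A,1)→(A,1,left)
state=A head=2 tape=121[_]122___   (A,_)→(B,1,right)
state=B head=3 tape=1211[1]22___   (B,1)→(B,2,right)
state=B head=4 tape=12112[2]2___   (B,2)→(A,_,right)
state=A head=5 tape=12112_[2]___   (A,2)→(D,2,left)
state=D head=4 tape=12112[_]2___   (D,_)→(B,1,left)
state=B head=3 tape=1211[2]12___   (B,2)→(A,_,right)
state=A head=4 tape=1211_[1]2___   (A,1)→(A,1,left)
state=A head=3 tape=1211[_]12___   (A,_)→(B,1,right)
state=B head=4 tape=12111[1]2___   (B,1)→(B,2,right)
state=B head=5 tape=121112[2]___   (B,2)→(A,_,right)
state=A head=6 tape=121112_[_]__   (A,_)→(B,1,right)
state=B head=7 tape=121112_1[_]_   (B,_)→(C,_,right)
state=C head=8 tape=121112_1_[_]
The non-blank tape span at halt is 121112_1.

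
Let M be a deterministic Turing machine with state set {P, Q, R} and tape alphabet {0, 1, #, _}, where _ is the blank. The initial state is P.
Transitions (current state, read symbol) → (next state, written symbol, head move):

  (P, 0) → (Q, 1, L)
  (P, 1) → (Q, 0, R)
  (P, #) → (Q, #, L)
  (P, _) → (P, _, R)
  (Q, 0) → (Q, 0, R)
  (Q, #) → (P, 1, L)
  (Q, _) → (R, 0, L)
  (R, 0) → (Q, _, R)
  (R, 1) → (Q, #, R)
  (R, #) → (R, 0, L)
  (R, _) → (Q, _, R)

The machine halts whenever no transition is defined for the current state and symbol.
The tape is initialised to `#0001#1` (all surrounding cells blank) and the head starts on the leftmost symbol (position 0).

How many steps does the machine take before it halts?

9

P | ___[#]0001#1   read # → write #, move L, go to Q
Q | __[_]#0001#1   read _ → write 0, move L, go to R
R | _[_]0#0001#1   read _ → write _, move R, go to Q
Q | __[0]#0001#1   read 0 → write 0, move R, go to Q
Q | __0[#]0001#1   read # → write 1, move L, go to P
P | __[0]10001#1   read 0 → write 1, move L, go to Q
Q | _[_]110001#1   read _ → write 0, move L, go to R
R | [_]0110001#1   read _ → write _, move R, go to Q
Q | _[0]110001#1   read 0 → write 0, move R, go to Q
Q | _0[1]10001#1
M halts after 9 transitions.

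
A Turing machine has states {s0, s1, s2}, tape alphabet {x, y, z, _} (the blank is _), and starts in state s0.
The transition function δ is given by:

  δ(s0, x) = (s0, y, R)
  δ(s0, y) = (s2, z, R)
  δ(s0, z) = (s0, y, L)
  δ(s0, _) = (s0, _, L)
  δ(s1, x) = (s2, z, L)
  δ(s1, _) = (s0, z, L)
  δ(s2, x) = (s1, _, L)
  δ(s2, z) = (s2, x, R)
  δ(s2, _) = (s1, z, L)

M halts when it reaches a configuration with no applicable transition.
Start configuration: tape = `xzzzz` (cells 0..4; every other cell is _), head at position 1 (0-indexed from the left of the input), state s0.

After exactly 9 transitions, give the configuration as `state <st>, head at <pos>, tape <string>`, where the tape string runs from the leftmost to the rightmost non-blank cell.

s0 | x[z]zzz_   read z → write y, move L, go to s0
s0 | [x]yzzz_   read x → write y, move R, go to s0
s0 | y[y]zzz_   read y → write z, move R, go to s2
s2 | yz[z]zz_   read z → write x, move R, go to s2
s2 | yzx[z]z_   read z → write x, move R, go to s2
s2 | yzxx[z]_   read z → write x, move R, go to s2
s2 | yzxxx[_]   read _ → write z, move L, go to s1
s1 | yzxx[x]z   read x → write z, move L, go to s2
s2 | yzx[x]zz   read x → write _, move L, go to s1
s1 | yz[x]_zz
After 9 steps: state s1, head at 2, tape yzx_zz.

state s1, head at 2, tape yzx_zz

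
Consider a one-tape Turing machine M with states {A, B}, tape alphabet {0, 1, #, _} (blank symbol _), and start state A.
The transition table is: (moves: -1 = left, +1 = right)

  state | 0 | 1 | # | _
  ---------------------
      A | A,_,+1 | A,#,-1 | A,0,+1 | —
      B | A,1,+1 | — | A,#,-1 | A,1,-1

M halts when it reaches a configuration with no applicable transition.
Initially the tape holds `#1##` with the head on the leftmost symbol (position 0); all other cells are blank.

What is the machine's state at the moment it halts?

A | [#]1##_   read # → write 0, move +1, go to A
A | 0[1]##_   read 1 → write #, move -1, go to A
A | [0]###_   read 0 → write _, move +1, go to A
A | _[#]##_   read # → write 0, move +1, go to A
A | _0[#]#_   read # → write 0, move +1, go to A
A | _00[#]_   read # → write 0, move +1, go to A
A | _000[_]
No transition is defined for (A, _); M halts in state A.

A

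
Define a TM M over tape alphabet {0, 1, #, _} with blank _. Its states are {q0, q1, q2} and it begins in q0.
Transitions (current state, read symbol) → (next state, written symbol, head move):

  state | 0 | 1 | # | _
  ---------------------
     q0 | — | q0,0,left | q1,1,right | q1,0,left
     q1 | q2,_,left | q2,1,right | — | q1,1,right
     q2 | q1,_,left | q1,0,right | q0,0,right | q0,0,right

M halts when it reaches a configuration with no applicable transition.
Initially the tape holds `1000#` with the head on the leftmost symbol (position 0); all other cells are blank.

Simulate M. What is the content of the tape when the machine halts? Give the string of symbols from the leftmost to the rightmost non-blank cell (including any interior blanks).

000001#

state=q0 head=0 tape=__[1]000#   (q0,1)→(q0,0,left)
state=q0 head=-1 tape=_[_]0000#   (q0,_)→(q1,0,left)
state=q1 head=-2 tape=[_]00000#   (q1,_)→(q1,1,right)
state=q1 head=-1 tape=1[0]0000#   (q1,0)→(q2,_,left)
state=q2 head=-2 tape=[1]_0000#   (q2,1)→(q1,0,right)
state=q1 head=-1 tape=0[_]0000#   (q1,_)→(q1,1,right)
state=q1 head=0 tape=01[0]000#   (q1,0)→(q2,_,left)
state=q2 head=-1 tape=0[1]_000#   (q2,1)→(q1,0,right)
state=q1 head=0 tape=00[_]000#   (q1,_)→(q1,1,right)
state=q1 head=1 tape=001[0]00#   (q1,0)→(q2,_,left)
state=q2 head=0 tape=00[1]_00#   (q2,1)→(q1,0,right)
state=q1 head=1 tape=000[_]00#   (q1,_)→(q1,1,right)
state=q1 head=2 tape=0001[0]0#   (q1,0)→(q2,_,left)
state=q2 head=1 tape=000[1]_0#   (q2,1)→(q1,0,right)
state=q1 head=2 tape=0000[_]0#   (q1,_)→(q1,1,right)
state=q1 head=3 tape=00001[0]#   (q1,0)→(q2,_,left)
state=q2 head=2 tape=0000[1]_#   (q2,1)→(q1,0,right)
state=q1 head=3 tape=00000[_]#   (q1,_)→(q1,1,right)
state=q1 head=4 tape=000001[#]
The non-blank tape span at halt is 000001#.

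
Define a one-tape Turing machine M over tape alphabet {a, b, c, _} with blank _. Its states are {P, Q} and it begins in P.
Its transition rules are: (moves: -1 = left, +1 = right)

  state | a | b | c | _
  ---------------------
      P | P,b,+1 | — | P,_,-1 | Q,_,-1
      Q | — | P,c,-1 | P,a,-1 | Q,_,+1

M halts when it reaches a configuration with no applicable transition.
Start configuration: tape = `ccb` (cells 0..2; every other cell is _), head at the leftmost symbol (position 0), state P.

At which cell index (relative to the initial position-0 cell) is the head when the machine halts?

P | __[c]cb   read c → write _, move -1, go to P
P | _[_]_cb   read _ → write _, move -1, go to Q
Q | [_]__cb   read _ → write _, move +1, go to Q
Q | _[_]_cb   read _ → write _, move +1, go to Q
Q | __[_]cb   read _ → write _, move +1, go to Q
Q | ___[c]b   read c → write a, move -1, go to P
P | __[_]ab   read _ → write _, move -1, go to Q
Q | _[_]_ab   read _ → write _, move +1, go to Q
Q | __[_]ab   read _ → write _, move +1, go to Q
Q | ___[a]b
At halt the head is at cell 1.

1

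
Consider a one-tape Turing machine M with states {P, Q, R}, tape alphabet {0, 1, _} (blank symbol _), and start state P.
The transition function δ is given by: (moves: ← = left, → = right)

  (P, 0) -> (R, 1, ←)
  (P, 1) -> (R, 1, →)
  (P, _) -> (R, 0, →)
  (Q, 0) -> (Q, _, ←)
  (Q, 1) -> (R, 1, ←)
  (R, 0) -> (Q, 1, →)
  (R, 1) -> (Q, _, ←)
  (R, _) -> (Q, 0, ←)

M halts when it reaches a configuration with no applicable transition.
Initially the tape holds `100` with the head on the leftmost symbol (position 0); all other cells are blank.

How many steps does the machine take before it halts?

5

state=P head=0 tape=_[1]00   (P,1)→(R,1,→)
state=R head=1 tape=_1[0]0   (R,0)→(Q,1,→)
state=Q head=2 tape=_11[0]   (Q,0)→(Q,_,←)
state=Q head=1 tape=_1[1]_   (Q,1)→(R,1,←)
state=R head=0 tape=_[1]1_   (R,1)→(Q,_,←)
state=Q head=-1 tape=[_]_1_
M halts after 5 transitions.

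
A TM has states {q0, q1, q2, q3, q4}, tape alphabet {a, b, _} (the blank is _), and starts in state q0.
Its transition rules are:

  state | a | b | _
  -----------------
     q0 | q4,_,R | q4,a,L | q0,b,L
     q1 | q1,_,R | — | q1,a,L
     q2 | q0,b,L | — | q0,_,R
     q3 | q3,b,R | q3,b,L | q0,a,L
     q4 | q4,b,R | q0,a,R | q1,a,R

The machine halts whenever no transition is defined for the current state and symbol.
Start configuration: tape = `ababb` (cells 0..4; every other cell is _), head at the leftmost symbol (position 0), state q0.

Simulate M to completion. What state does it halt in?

q1

q0 | [a]babb___   read a → write _, move R, go to q4
q4 | _[b]abb___   read b → write a, move R, go to q0
q0 | _a[a]bb___   read a → write _, move R, go to q4
q4 | _a_[b]b___   read b → write a, move R, go to q0
q0 | _a_a[b]___   read b → write a, move L, go to q4
q4 | _a_[a]a___   read a → write b, move R, go to q4
q4 | _a_b[a]___   read a → write b, move R, go to q4
q4 | _a_bb[_]__   read _ → write a, move R, go to q1
q1 | _a_bba[_]_   read _ → write a, move L, go to q1
q1 | _a_bb[a]a_   read a → write _, move R, go to q1
q1 | _a_bb_[a]_   read a → write _, move R, go to q1
q1 | _a_bb__[_]   read _ → write a, move L, go to q1
q1 | _a_bb_[_]a   read _ → write a, move L, go to q1
q1 | _a_bb[_]aa   read _ → write a, move L, go to q1
q1 | _a_b[b]aaa
No transition is defined for (q1, b); M halts in state q1.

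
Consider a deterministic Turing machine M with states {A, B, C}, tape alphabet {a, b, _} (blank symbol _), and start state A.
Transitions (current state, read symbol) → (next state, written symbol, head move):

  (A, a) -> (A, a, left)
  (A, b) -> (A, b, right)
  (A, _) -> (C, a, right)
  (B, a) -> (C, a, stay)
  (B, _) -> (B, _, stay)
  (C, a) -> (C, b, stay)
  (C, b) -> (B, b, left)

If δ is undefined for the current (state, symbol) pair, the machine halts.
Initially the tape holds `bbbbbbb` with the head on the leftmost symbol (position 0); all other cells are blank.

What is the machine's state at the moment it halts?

C

state=A head=0 tape=[b]bbbbbb__   (A,b)→(A,b,right)
state=A head=1 tape=b[b]bbbbb__   (A,b)→(A,b,right)
state=A head=2 tape=bb[b]bbbb__   (A,b)→(A,b,right)
state=A head=3 tape=bbb[b]bbb__   (A,b)→(A,b,right)
state=A head=4 tape=bbbb[b]bb__   (A,b)→(A,b,right)
state=A head=5 tape=bbbbb[b]b__   (A,b)→(A,b,right)
state=A head=6 tape=bbbbbb[b]__   (A,b)→(A,b,right)
state=A head=7 tape=bbbbbbb[_]_   (A,_)→(C,a,right)
state=C head=8 tape=bbbbbbba[_]
No transition is defined for (C, _); M halts in state C.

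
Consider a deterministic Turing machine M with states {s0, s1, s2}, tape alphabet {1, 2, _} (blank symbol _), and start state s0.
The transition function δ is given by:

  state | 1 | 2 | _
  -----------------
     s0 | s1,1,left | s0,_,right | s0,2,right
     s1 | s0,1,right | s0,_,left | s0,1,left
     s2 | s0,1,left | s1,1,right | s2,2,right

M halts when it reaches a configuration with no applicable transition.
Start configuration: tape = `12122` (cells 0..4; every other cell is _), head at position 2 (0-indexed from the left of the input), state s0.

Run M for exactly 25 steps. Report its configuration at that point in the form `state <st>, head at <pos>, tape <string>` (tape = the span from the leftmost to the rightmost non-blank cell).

state=s0 head=2 tape=___12[1]22   (s0,1)→(s1,1,left)
state=s1 head=1 tape=___1[2]122   (s1,2)→(s0,_,left)
state=s0 head=0 tape=___[1]_122   (s0,1)→(s1,1,left)
state=s1 head=-1 tape=__[_]1_122   (s1,_)→(s0,1,left)
state=s0 head=-2 tape=_[_]11_122   (s0,_)→(s0,2,right)
state=s0 head=-1 tape=_2[1]1_122   (s0,1)→(s1,1,left)
state=s1 head=-2 tape=_[2]11_122   (s1,2)→(s0,_,left)
state=s0 head=-3 tape=[_]_11_122   (s0,_)→(s0,2,right)
state=s0 head=-2 tape=2[_]11_122   (s0,_)→(s0,2,right)
state=s0 head=-1 tape=22[1]1_122   (s0,1)→(s1,1,left)
state=s1 head=-2 tape=2[2]11_122   (s1,2)→(s0,_,left)
state=s0 head=-3 tape=[2]_11_122   (s0,2)→(s0,_,right)
state=s0 head=-2 tape=_[_]11_122   (s0,_)→(s0,2,right)
state=s0 head=-1 tape=_2[1]1_122   (s0,1)→(s1,1,left)
state=s1 head=-2 tape=_[2]11_122   (s1,2)→(s0,_,left)
state=s0 head=-3 tape=[_]_11_122   (s0,_)→(s0,2,right)
state=s0 head=-2 tape=2[_]11_122   (s0,_)→(s0,2,right)
state=s0 head=-1 tape=22[1]1_122   (s0,1)→(s1,1,left)
state=s1 head=-2 tape=2[2]11_122   (s1,2)→(s0,_,left)
state=s0 head=-3 tape=[2]_11_122   (s0,2)→(s0,_,right)
state=s0 head=-2 tape=_[_]11_122   (s0,_)→(s0,2,right)
state=s0 head=-1 tape=_2[1]1_122   (s0,1)→(s1,1,left)
state=s1 head=-2 tape=_[2]11_122   (s1,2)→(s0,_,left)
state=s0 head=-3 tape=[_]_11_122   (s0,_)→(s0,2,right)
state=s0 head=-2 tape=2[_]11_122   (s0,_)→(s0,2,right)
state=s0 head=-1 tape=22[1]1_122
After 25 steps: state s0, head at -1, tape 2211_122.

state s0, head at -1, tape 2211_122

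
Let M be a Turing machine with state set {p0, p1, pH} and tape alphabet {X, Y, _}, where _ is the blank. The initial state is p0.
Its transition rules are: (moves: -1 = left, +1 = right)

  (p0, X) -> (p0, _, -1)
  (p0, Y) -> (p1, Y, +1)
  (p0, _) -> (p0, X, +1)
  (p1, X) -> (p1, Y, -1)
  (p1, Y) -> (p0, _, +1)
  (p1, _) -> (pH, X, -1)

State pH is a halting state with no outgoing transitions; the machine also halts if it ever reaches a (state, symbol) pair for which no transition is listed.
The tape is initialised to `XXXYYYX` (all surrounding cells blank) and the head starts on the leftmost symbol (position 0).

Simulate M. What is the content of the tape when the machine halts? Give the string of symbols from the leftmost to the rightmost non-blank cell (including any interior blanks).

p0 | ___[X]XXYYYX_   read X → write _, move -1, go to p0
p0 | __[_]_XXYYYX_   read _ → write X, move +1, go to p0
p0 | __X[_]XXYYYX_   read _ → write X, move +1, go to p0
p0 | __XX[X]XYYYX_   read X → write _, move -1, go to p0
p0 | __X[X]_XYYYX_   read X → write _, move -1, go to p0
p0 | __[X]__XYYYX_   read X → write _, move -1, go to p0
p0 | _[_]___XYYYX_   read _ → write X, move +1, go to p0
p0 | _X[_]__XYYYX_   read _ → write X, move +1, go to p0
p0 | _XX[_]_XYYYX_   read _ → write X, move +1, go to p0
p0 | _XXX[_]XYYYX_   read _ → write X, move +1, go to p0
p0 | _XXXX[X]YYYX_   read X → write _, move -1, go to p0
p0 | _XXX[X]_YYYX_   read X → write _, move -1, go to p0
p0 | _XX[X]__YYYX_   read X → write _, move -1, go to p0
p0 | _X[X]___YYYX_   read X → write _, move -1, go to p0
p0 | _[X]____YYYX_   read X → write _, move -1, go to p0
p0 | [_]_____YYYX_   read _ → write X, move +1, go to p0
p0 | X[_]____YYYX_   read _ → write X, move +1, go to p0
p0 | XX[_]___YYYX_   read _ → write X, move +1, go to p0
p0 | XXX[_]__YYYX_   read _ → write X, move +1, go to p0
p0 | XXXX[_]_YYYX_   read _ → write X, move +1, go to p0
p0 | XXXXX[_]YYYX_   read _ → write X, move +1, go to p0
p0 | XXXXXX[Y]YYX_   read Y → write Y, move +1, go to p1
p1 | XXXXXXY[Y]YX_   read Y → write _, move +1, go to p0
p0 | XXXXXXY_[Y]X_   read Y → write Y, move +1, go to p1
p1 | XXXXXXY_Y[X]_   read X → write Y, move -1, go to p1
p1 | XXXXXXY_[Y]Y_   read Y → write _, move +1, go to p0
p0 | XXXXXXY__[Y]_   read Y → write Y, move +1, go to p1
p1 | XXXXXXY__Y[_]   read _ → write X, move -1, go to pH
pH | XXXXXXY__[Y]X
The non-blank tape span at halt is XXXXXXY__YX.

XXXXXXY__YX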